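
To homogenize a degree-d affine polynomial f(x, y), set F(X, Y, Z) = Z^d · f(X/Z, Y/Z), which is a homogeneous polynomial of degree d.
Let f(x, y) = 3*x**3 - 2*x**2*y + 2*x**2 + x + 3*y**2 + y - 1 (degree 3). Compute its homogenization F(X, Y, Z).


F(X, Y, Z) = 3*X**3 - 2*X**2*Y + 2*X**2*Z + X*Z**2 + 3*Y**2*Z + Y*Z**2 - Z**3

deg(f) = 3.
Substitute x = X/Z, y = Y/Z into f, then multiply by Z^3.
  monomial 3·x^3·y^0 ↦ 3·X^3·Y^0·Z^0.
  monomial -2·x^2·y^1 ↦ -2·X^2·Y^1·Z^0.
  monomial 2·x^2·y^0 ↦ 2·X^2·Y^0·Z^1.
  monomial 1·x^1·y^0 ↦ 1·X^1·Y^0·Z^2.
  monomial 3·x^0·y^2 ↦ 3·X^0·Y^2·Z^1.
  monomial 1·x^0·y^1 ↦ 1·X^0·Y^1·Z^2.
  monomial -1·x^0·y^0 ↦ -1·X^0·Y^0·Z^3.
Collecting: F(X, Y, Z) = 3*X**3 - 2*X**2*Y + 2*X**2*Z + X*Z**2 + 3*Y**2*Z + Y*Z**2 - Z**3.


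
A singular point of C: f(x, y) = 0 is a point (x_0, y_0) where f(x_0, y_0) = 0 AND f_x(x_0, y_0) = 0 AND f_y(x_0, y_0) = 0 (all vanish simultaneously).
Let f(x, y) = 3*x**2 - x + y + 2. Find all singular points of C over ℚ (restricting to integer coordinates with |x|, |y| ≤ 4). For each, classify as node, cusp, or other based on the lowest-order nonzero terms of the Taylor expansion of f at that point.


No singular points in the scanned grid; C is smooth there.

Compute partial derivatives:
  f_x = 6*x - 1.
  f_y = 1.
f_y = 1 is a nonzero constant, so f_y never vanishes: no point (x, y) can satisfy f = f_x = f_y = 0. In particular no (x, y) ∈ {−4, ..., 4}² is singular; the curve is smooth.


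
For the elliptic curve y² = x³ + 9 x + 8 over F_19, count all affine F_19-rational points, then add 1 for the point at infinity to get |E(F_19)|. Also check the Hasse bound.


Affine points = {(3, 9), (3, 10), (5, 8), (5, 11), (9, 1), (9, 18), (12, 1), (12, 18), (13, 2), (13, 17), (14, 3), (14, 16), (16, 7), (16, 12), (17, 1), (17, 18), (18, 6), (18, 13)}; affine count = 18; |E(F_19)| = 19.

Discriminant check: Δ ∝ 4a³ + 27b² = 4·9³ + 27·8² = 4·729 + 27·64 ≡ 8 (mod 19). Nonzero ⇒ E is nonsingular.
For each x ∈ F_19, compute rhs = x³ + 9·x + 8 mod 19, then count y ∈ F_19 with y² ≡ rhs.
  x = 0: rhs = 8, matching y values: none (0 points).
  x = 1: rhs = 18, matching y values: none (0 points).
  x = 2: rhs = 15, matching y values: none (0 points).
  x = 3: rhs = 5, matching y values: 9, 10 (2 points).
  x = 4: rhs = 13, matching y values: none (0 points).
  x = 5: rhs = 7, matching y values: 8, 11 (2 points).
  x = 6: rhs = 12, matching y values: none (0 points).
  x = 7: rhs = 15, matching y values: none (0 points).
  x = 8: rhs = 3, matching y values: none (0 points).
  x = 9: rhs = 1, matching y values: 1, 18 (2 points).
  x = 10: rhs = 15, matching y values: none (0 points).
  x = 11: rhs = 13, matching y values: none (0 points).
  x = 12: rhs = 1, matching y values: 1, 18 (2 points).
  x = 13: rhs = 4, matching y values: 2, 17 (2 points).
  x = 14: rhs = 9, matching y values: 3, 16 (2 points).
  x = 15: rhs = 3, matching y values: none (0 points).
  x = 16: rhs = 11, matching y values: 7, 12 (2 points).
  x = 17: rhs = 1, matching y values: 1, 18 (2 points).
  x = 18: rhs = 17, matching y values: 6, 13 (2 points).
Total affine count: 18.
Full point count |E(F_19)| = 18 + 1 = 19.
Hasse bound: |19 − (19+1)| = |-1| = 1 ≤ 2√19 ≈ 8.7178 ✓.


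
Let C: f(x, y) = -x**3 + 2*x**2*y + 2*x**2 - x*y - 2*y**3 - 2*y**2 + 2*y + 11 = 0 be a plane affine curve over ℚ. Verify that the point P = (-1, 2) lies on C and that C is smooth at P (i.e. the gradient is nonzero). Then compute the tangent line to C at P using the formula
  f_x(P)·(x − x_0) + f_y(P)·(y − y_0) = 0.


Tangent line at P: -17*x - 27*y + 37 = 0.

Step 1: f(-1, 2) = 0, so P lies on C.
Step 2: partial derivatives
  f_x(x, y) = -3*x**2 + 4*x*y + 4*x - y, f_y(x, y) = 2*x**2 - x - 6*y**2 - 4*y + 2.
  f_x(P) = -17, f_y(P) = -27 (gradient nonzero, so P is smooth).
Step 3: tangent line at P: -17·(x − -1) + -27·(y − 2) = 0.
Expanding: -17*x - 27*y + 37 = 0.


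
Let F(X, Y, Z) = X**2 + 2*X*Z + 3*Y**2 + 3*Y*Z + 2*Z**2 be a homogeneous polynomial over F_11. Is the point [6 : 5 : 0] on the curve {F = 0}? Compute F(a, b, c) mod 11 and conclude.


F(6,5,0) ≡ 1 (mod 11); P is NOT on the curve.

Evaluate F(6, 5, 0) term-by-term (mod 11).
  X**2 ↦ 1·36·1·1 = 36
  2*X*Z ↦ 2·6·1·0 = 0
  3*Y**2 ↦ 3·1·25·1 = 75
  3*Y*Z ↦ 3·1·5·0 = 0
  2*Z**2 ↦ 2·1·1·0 = 0
Sum: F(6, 5, 0) = (36) + (0) + (75) + (0) + (0) = 111.
Reducing mod 11: 111 ≡ 1 (mod 11).
Since F(a, b, c) ≡ 1 ≠ 0 (mod 11), P does NOT lie on the curve.


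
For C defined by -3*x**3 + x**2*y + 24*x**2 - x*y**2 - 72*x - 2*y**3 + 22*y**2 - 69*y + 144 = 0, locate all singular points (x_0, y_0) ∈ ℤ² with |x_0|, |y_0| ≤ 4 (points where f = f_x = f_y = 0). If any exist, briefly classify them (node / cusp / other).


Singular points: {(3, 3)}; classification: cusp.

Compute partial derivatives:
  f_x = -9*x**2 + 2*x*y + 48*x - y**2 - 72.
  f_y = x**2 - 2*x*y - 6*y**2 + 44*y - 69.
Scan x_0 ∈ {−4, ..., 4}. For each x_0, f_y(x_0, y) is a polynomial in y; find its integer roots y ∈ {−4, ..., 4}, then test f_x and f at those candidates.
  x = -4: f_y(-4, y) = -6*y**2 + 52*y - 53; no integer root y with |y| ≤ 4.
  x = -3: f_y(-3, y) = -6*y**2 + 50*y - 60; no integer root y with |y| ≤ 4.
  x = -2: f_y(-2, y) = -6*y**2 + 48*y - 65; no integer root y with |y| ≤ 4.
  x = -1: f_y(-1, y) = -6*y**2 + 46*y - 68; vanishes at y ∈ {2}. (-1, 2): f_x = -137 ≠ 0.
  x = 0: f_y(0, y) = -6*y**2 + 44*y - 69; no integer root y with |y| ≤ 4.
  x = 1: f_y(1, y) = -6*y**2 + 42*y - 68; no integer root y with |y| ≤ 4.
  x = 2: f_y(2, y) = -6*y**2 + 40*y - 65; no integer root y with |y| ≤ 4.
  x = 3: f_y(3, y) = -6*y**2 + 38*y - 60; vanishes at y ∈ {3}. (3, 3): f_x = 0, f = 0 — SINGULAR.
  x = 4: f_y(4, y) = -6*y**2 + 36*y - 53; no integer root y with |y| ≤ 4.
Only singular point on the grid: (3, 3).
Classify: substitute x = 3 + u, y = 3 + v and expand: f = -3*u**3 + u**2*v - u*v**2 - 2*v**3 + v**2.
No constant or linear terms (consistent with a singular point). Quadratic part: v**2. Cubic part: -3*u**3 + u**2*v - u*v**2 - 2*v**3.
The quadratic part v**2 is a perfect square, so there is a single (double) tangent line v = 0, i.e. y = 3. Restricting the cubic part to that line (v = 0) leaves -3*u**3 ≠ 0, so f is not divisible by v and the branch is v² ≈ 3*u**3 to lowest order — this is a cusp.
Classification: cusp.


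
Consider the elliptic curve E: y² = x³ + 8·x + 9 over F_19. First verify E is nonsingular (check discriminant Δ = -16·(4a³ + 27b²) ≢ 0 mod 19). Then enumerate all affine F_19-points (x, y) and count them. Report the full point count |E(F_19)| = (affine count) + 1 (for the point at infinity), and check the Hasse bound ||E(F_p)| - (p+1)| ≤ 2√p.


Affine points = {(0, 3), (0, 16), (6, 8), (6, 11), (7, 3), (7, 16), (10, 5), (10, 14), (12, 3), (12, 16), (13, 7), (13, 12), (17, 2), (17, 17), (18, 0)}; affine count = 15; |E(F_19)| = 16.

Discriminant check: Δ ∝ 4a³ + 27b² = 4·8³ + 27·9² = 4·512 + 27·81 ≡ 17 (mod 19). Nonzero ⇒ E is nonsingular.
For each x ∈ F_19, compute rhs = x³ + 8·x + 9 mod 19, then count y ∈ F_19 with y² ≡ rhs.
  x = 0: rhs = 9, matching y values: 3, 16 (2 points).
  x = 1: rhs = 18, matching y values: none (0 points).
  x = 2: rhs = 14, matching y values: none (0 points).
  x = 3: rhs = 3, matching y values: none (0 points).
  x = 4: rhs = 10, matching y values: none (0 points).
  x = 5: rhs = 3, matching y values: none (0 points).
  x = 6: rhs = 7, matching y values: 8, 11 (2 points).
  x = 7: rhs = 9, matching y values: 3, 16 (2 points).
  x = 8: rhs = 15, matching y values: none (0 points).
  x = 9: rhs = 12, matching y values: none (0 points).
  x = 10: rhs = 6, matching y values: 5, 14 (2 points).
  x = 11: rhs = 3, matching y values: none (0 points).
  x = 12: rhs = 9, matching y values: 3, 16 (2 points).
  x = 13: rhs = 11, matching y values: 7, 12 (2 points).
  x = 14: rhs = 15, matching y values: none (0 points).
  x = 15: rhs = 8, matching y values: none (0 points).
  x = 16: rhs = 15, matching y values: none (0 points).
  x = 17: rhs = 4, matching y values: 2, 17 (2 points).
  x = 18: rhs = 0, matching y values: 0 (1 points).
Total affine count: 15.
Full point count |E(F_19)| = 15 + 1 = 16.
Hasse bound: |16 − (19+1)| = |-4| = 4 ≤ 2√19 ≈ 8.7178 ✓.


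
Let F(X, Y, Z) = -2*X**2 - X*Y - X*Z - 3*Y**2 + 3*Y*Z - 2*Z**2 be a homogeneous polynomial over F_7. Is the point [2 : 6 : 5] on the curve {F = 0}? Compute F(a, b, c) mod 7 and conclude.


F(2,6,5) ≡ 0 (mod 7); P is on the curve.

Evaluate F(2, 6, 5) term-by-term (mod 7).
  -2*X**2 ↦ -2·4·1·1 = -8
  -X*Y ↦ -1·2·6·1 = -12
  -X*Z ↦ -1·2·1·5 = -10
  -3*Y**2 ↦ -3·1·36·1 = -108
  3*Y*Z ↦ 3·1·6·5 = 90
  -2*Z**2 ↦ -2·1·1·25 = -50
Sum: F(2, 6, 5) = (-8) + (-12) + (-10) + (-108) + (90) + (-50) = -98.
Reducing mod 7: -98 ≡ 0 (mod 7).
Since F(a, b, c) ≡ 0 (mod 7), P lies on the curve.


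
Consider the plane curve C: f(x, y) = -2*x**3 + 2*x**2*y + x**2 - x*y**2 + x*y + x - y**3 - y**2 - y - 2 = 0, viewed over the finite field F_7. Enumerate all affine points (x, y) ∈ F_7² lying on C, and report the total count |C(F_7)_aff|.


Affine F_7-points: {(1, 2), (2, 1), (2, 2), (3, 2), (4, 3), (5, 1), (6, 0)}; count = 7.

For each of the 49 pairs (x, y) ∈ F_7², evaluate f(x, y) mod 7. Record the zeros.
  x = 0: [0↦5, 1↦2, 2↦5, 3↦1, 4↦5, 5↦4, 6↦6]  zeros at y ∈ ∅
  x = 1: [0↦5, 1↦4, 2↦0, 3↦1, 4↦1, 5↦1, 6↦2]  zeros at y ∈ {2}
  x = 2: [0↦2, 1↦0, 2↦0, 3↦3, 4↦3, 5↦1, 6↦5]  zeros at y ∈ {1, 2}
  x = 3: [0↦5, 1↦6, 2↦0, 3↦2, 4↦6, 5↦6, 6↦3]  zeros at y ∈ {2}
  x = 4: [0↦2, 1↦3, 2↦2, 3↦0, 4↦5, 5↦4, 6↦5]  zeros at y ∈ {3}
  x = 5: [0↦2, 1↦0, 2↦1, 3↦6, 4↦2, 5↦4, 6↦6]  zeros at y ∈ {1}
  x = 6: [0↦0, 1↦6, 2↦6, 3↦1, 4↦6, 5↦1, 6↦1]  zeros at y ∈ {0}
Collecting zeros: affine points = {(1, 2), (2, 1), (2, 2), (3, 2), (4, 3), (5, 1), (6, 0)}.
Total count |C(F_7)_aff| = 7.


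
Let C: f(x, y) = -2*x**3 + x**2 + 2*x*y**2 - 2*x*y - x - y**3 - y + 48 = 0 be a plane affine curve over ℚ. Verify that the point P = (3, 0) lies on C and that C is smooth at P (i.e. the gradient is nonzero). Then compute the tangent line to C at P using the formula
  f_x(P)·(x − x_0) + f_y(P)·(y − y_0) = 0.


Tangent line at P: -49*x - 7*y + 147 = 0.

Step 1: f(3, 0) = 0, so P lies on C.
Step 2: partial derivatives
  f_x(x, y) = -6*x**2 + 2*x + 2*y**2 - 2*y - 1, f_y(x, y) = 4*x*y - 2*x - 3*y**2 - 1.
  f_x(P) = -49, f_y(P) = -7 (gradient nonzero, so P is smooth).
Step 3: tangent line at P: -49·(x − 3) + -7·(y − 0) = 0.
Expanding: -49*x - 7*y + 147 = 0.


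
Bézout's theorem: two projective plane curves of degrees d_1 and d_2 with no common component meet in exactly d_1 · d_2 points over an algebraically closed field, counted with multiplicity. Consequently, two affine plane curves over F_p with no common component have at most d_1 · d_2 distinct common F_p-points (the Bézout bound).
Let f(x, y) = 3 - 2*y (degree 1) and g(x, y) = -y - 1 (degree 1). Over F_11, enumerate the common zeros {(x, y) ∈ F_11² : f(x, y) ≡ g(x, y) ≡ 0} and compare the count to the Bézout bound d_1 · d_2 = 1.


Common zeros: ∅; count = 0; Bézout bound = 1.

deg(f) = 1, deg(g) = 1, so Bézout bound = 1.
Scan x ∈ F_11. For each x, list the y ∈ F_11 with f(x, y) ≡ 0 and those with g(x, y) ≡ 0 (mod 11); the common zeros in that column are the intersection.
  x = 0: f ≡ 0 at y ∈ {7}; g ≡ 0 at y ∈ {10}; common: ∅.
  x = 1: f ≡ 0 at y ∈ {7}; g ≡ 0 at y ∈ {10}; common: ∅.
  x = 2: f ≡ 0 at y ∈ {7}; g ≡ 0 at y ∈ {10}; common: ∅.
  x = 3: f ≡ 0 at y ∈ {7}; g ≡ 0 at y ∈ {10}; common: ∅.
  x = 4: f ≡ 0 at y ∈ {7}; g ≡ 0 at y ∈ {10}; common: ∅.
  x = 5: f ≡ 0 at y ∈ {7}; g ≡ 0 at y ∈ {10}; common: ∅.
  x = 6: f ≡ 0 at y ∈ {7}; g ≡ 0 at y ∈ {10}; common: ∅.
  x = 7: f ≡ 0 at y ∈ {7}; g ≡ 0 at y ∈ {10}; common: ∅.
  x = 8: f ≡ 0 at y ∈ {7}; g ≡ 0 at y ∈ {10}; common: ∅.
  x = 9: f ≡ 0 at y ∈ {7}; g ≡ 0 at y ∈ {10}; common: ∅.
  x = 10: f ≡ 0 at y ∈ {7}; g ≡ 0 at y ∈ {10}; common: ∅.
Collecting: common zeros = ∅, so the count is 0.
Comparison with the Bézout bound: 0 ≤ 1 = deg(f)·deg(g), as expected for curves with no common component (the affine F_11-count falls short of the bound because intersections may lie at infinity, over extension fields, or carry multiplicity).


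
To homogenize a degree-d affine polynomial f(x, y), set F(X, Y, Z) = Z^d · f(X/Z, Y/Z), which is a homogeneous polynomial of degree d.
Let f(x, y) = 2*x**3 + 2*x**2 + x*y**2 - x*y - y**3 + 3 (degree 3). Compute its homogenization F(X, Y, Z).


F(X, Y, Z) = 2*X**3 + 2*X**2*Z + X*Y**2 - X*Y*Z - Y**3 + 3*Z**3

deg(f) = 3.
Substitute x = X/Z, y = Y/Z into f, then multiply by Z^3.
  monomial 2·x^3·y^0 ↦ 2·X^3·Y^0·Z^0.
  monomial 2·x^2·y^0 ↦ 2·X^2·Y^0·Z^1.
  monomial 1·x^1·y^2 ↦ 1·X^1·Y^2·Z^0.
  monomial -1·x^1·y^1 ↦ -1·X^1·Y^1·Z^1.
  monomial -1·x^0·y^3 ↦ -1·X^0·Y^3·Z^0.
  monomial 3·x^0·y^0 ↦ 3·X^0·Y^0·Z^3.
Collecting: F(X, Y, Z) = 2*X**3 + 2*X**2*Z + X*Y**2 - X*Y*Z - Y**3 + 3*Z**3.


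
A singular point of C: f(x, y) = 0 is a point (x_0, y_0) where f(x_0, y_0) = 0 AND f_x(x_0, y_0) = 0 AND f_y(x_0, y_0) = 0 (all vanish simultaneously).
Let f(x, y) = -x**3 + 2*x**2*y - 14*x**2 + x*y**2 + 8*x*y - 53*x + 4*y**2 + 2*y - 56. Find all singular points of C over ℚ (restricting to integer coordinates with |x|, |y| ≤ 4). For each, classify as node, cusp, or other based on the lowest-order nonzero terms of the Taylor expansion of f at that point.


Singular points: {(-3, 2)}; classification: node.

Compute partial derivatives:
  f_x = -3*x**2 + 4*x*y - 28*x + y**2 + 8*y - 53.
  f_y = 2*x**2 + 2*x*y + 8*x + 8*y + 2.
Scan x_0 ∈ {−4, ..., 4}. For each x_0, f_y(x_0, y) is a polynomial in y; find its integer roots y ∈ {−4, ..., 4}, then test f_x and f at those candidates.
  x = -4: f_y(-4, y) = 2; no integer root y with |y| ≤ 4.
  x = -3: f_y(-3, y) = 2*y - 4; vanishes at y ∈ {2}. (-3, 2): f_x = 0, f = 0 — SINGULAR.
  x = -2: f_y(-2, y) = 4*y - 6; no integer root y with |y| ≤ 4.
  x = -1: f_y(-1, y) = 6*y - 4; no integer root y with |y| ≤ 4.
  x = 0: f_y(0, y) = 8*y + 2; no integer root y with |y| ≤ 4.
  x = 1: f_y(1, y) = 10*y + 12; no integer root y with |y| ≤ 4.
  x = 2: f_y(2, y) = 12*y + 26; no integer root y with |y| ≤ 4.
  x = 3: f_y(3, y) = 14*y + 44; no integer root y with |y| ≤ 4.
  x = 4: f_y(4, y) = 16*y + 66; no integer root y with |y| ≤ 4.
Only singular point on the grid: (-3, 2).
Classify: substitute x = -3 + u, y = 2 + v and expand: f = -u**3 + 2*u**2*v - u**2 + u*v**2 + v**2.
No constant or linear terms (consistent with a singular point). Quadratic part: -u**2 + v**2. Cubic part: -u**3 + 2*u**2*v + u*v**2.
The quadratic part v**2 - u**2 = (v − u)(v + u) splits into two distinct linear factors, so there are two distinct tangent lines y − 2 = ±(x − -3) — this is a node (ordinary double point).
Classification: node.


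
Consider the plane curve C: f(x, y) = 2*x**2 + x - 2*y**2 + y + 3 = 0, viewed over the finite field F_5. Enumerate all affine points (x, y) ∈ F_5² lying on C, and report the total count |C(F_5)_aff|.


Affine F_5-points: {(0, 4), (1, 1), (1, 2), (2, 4)}; count = 4.

For each of the 25 pairs (x, y) ∈ F_5², evaluate f(x, y) mod 5. Record the zeros.
  x = 0: [0↦3, 1↦2, 2↦2, 3↦3, 4↦0]  zeros at y ∈ {4}
  x = 1: [0↦1, 1↦0, 2↦0, 3↦1, 4↦3]  zeros at y ∈ {1, 2}
  x = 2: [0↦3, 1↦2, 2↦2, 3↦3, 4↦0]  zeros at y ∈ {4}
  x = 3: [0↦4, 1↦3, 2↦3, 3↦4, 4↦1]  zeros at y ∈ ∅
  x = 4: [0↦4, 1↦3, 2↦3, 3↦4, 4↦1]  zeros at y ∈ ∅
Collecting zeros: affine points = {(0, 4), (1, 1), (1, 2), (2, 4)}.
Total count |C(F_5)_aff| = 4.


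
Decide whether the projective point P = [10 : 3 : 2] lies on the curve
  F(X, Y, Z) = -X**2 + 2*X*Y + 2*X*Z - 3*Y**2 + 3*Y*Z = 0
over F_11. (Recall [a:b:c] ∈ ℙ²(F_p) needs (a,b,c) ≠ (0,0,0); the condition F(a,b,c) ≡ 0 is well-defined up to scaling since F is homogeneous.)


F(10,3,2) ≡ 2 (mod 11); P is NOT on the curve.

Evaluate F(10, 3, 2) term-by-term (mod 11).
  -X**2 ↦ -1·100·1·1 = -100
  2*X*Y ↦ 2·10·3·1 = 60
  2*X*Z ↦ 2·10·1·2 = 40
  -3*Y**2 ↦ -3·1·9·1 = -27
  3*Y*Z ↦ 3·1·3·2 = 18
Sum: F(10, 3, 2) = (-100) + (60) + (40) + (-27) + (18) = -9.
Reducing mod 11: -9 ≡ 2 (mod 11).
Since F(a, b, c) ≡ 2 ≠ 0 (mod 11), P does NOT lie on the curve.


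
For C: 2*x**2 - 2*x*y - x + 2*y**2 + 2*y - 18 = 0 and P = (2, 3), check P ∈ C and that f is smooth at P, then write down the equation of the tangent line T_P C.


Tangent line at P: x + 10*y - 32 = 0.

Step 1: f(2, 3) = 0, so P lies on C.
Step 2: partial derivatives
  f_x(x, y) = 4*x - 2*y - 1, f_y(x, y) = -2*x + 4*y + 2.
  f_x(P) = 1, f_y(P) = 10 (gradient nonzero, so P is smooth).
Step 3: tangent line at P: 1·(x − 2) + 10·(y − 3) = 0.
Expanding: x + 10*y - 32 = 0.


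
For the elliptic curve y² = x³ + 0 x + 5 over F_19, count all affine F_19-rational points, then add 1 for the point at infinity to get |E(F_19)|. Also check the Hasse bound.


Affine points = {(0, 9), (0, 10), (1, 5), (1, 14), (5, 4), (5, 15), (7, 5), (7, 14), (8, 2), (8, 17), (10, 6), (10, 13), (11, 5), (11, 14), (12, 2), (12, 17), (13, 6), (13, 13), (15, 6), (15, 13), (16, 4), (16, 15), (17, 4), (17, 15), (18, 2), (18, 17)}; affine count = 26; |E(F_19)| = 27.

Discriminant check: Δ ∝ 4a³ + 27b² = 4·0³ + 27·5² = 4·0 + 27·25 ≡ 10 (mod 19). Nonzero ⇒ E is nonsingular.
For each x ∈ F_19, compute rhs = x³ + 0·x + 5 mod 19, then count y ∈ F_19 with y² ≡ rhs.
  x = 0: rhs = 5, matching y values: 9, 10 (2 points).
  x = 1: rhs = 6, matching y values: 5, 14 (2 points).
  x = 2: rhs = 13, matching y values: none (0 points).
  x = 3: rhs = 13, matching y values: none (0 points).
  x = 4: rhs = 12, matching y values: none (0 points).
  x = 5: rhs = 16, matching y values: 4, 15 (2 points).
  x = 6: rhs = 12, matching y values: none (0 points).
  x = 7: rhs = 6, matching y values: 5, 14 (2 points).
  x = 8: rhs = 4, matching y values: 2, 17 (2 points).
  x = 9: rhs = 12, matching y values: none (0 points).
  x = 10: rhs = 17, matching y values: 6, 13 (2 points).
  x = 11: rhs = 6, matching y values: 5, 14 (2 points).
  x = 12: rhs = 4, matching y values: 2, 17 (2 points).
  x = 13: rhs = 17, matching y values: 6, 13 (2 points).
  x = 14: rhs = 13, matching y values: none (0 points).
  x = 15: rhs = 17, matching y values: 6, 13 (2 points).
  x = 16: rhs = 16, matching y values: 4, 15 (2 points).
  x = 17: rhs = 16, matching y values: 4, 15 (2 points).
  x = 18: rhs = 4, matching y values: 2, 17 (2 points).
Total affine count: 26.
Full point count |E(F_19)| = 26 + 1 = 27.
Hasse bound: |27 − (19+1)| = |7| = 7 ≤ 2√19 ≈ 8.7178 ✓.


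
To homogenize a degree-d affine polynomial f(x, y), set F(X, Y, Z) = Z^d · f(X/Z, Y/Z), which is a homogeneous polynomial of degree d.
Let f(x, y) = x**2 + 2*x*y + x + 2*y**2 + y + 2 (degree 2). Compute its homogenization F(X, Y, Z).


F(X, Y, Z) = X**2 + 2*X*Y + X*Z + 2*Y**2 + Y*Z + 2*Z**2

deg(f) = 2.
Substitute x = X/Z, y = Y/Z into f, then multiply by Z^2.
  monomial 1·x^2·y^0 ↦ 1·X^2·Y^0·Z^0.
  monomial 2·x^1·y^1 ↦ 2·X^1·Y^1·Z^0.
  monomial 1·x^1·y^0 ↦ 1·X^1·Y^0·Z^1.
  monomial 2·x^0·y^2 ↦ 2·X^0·Y^2·Z^0.
  monomial 1·x^0·y^1 ↦ 1·X^0·Y^1·Z^1.
  monomial 2·x^0·y^0 ↦ 2·X^0·Y^0·Z^2.
Collecting: F(X, Y, Z) = X**2 + 2*X*Y + X*Z + 2*Y**2 + Y*Z + 2*Z**2.


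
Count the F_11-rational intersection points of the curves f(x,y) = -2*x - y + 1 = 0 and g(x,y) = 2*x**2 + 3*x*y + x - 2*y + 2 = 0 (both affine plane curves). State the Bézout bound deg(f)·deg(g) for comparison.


Common zeros: {(0, 1), (2, 8)}; count = 2; Bézout bound = 2.

deg(f) = 1, deg(g) = 2, so Bézout bound = 2.
Scan x ∈ F_11. For each x, list the y ∈ F_11 with f(x, y) ≡ 0 and those with g(x, y) ≡ 0 (mod 11); the common zeros in that column are the intersection.
  x = 0: f ≡ 0 at y ∈ {1}; g ≡ 0 at y ∈ {1}; common: {1}.
  x = 1: f ≡ 0 at y ∈ {10}; g ≡ 0 at y ∈ {6}; common: ∅.
  x = 2: f ≡ 0 at y ∈ {8}; g ≡ 0 at y ∈ {8}; common: {8}.
  x = 3: f ≡ 0 at y ∈ {6}; g ≡ 0 at y ∈ {3}; common: ∅.
  x = 4: f ≡ 0 at y ∈ {4}; g ≡ 0 at y ∈ {5}; common: ∅.
  x = 5: f ≡ 0 at y ∈ {2}; g ≡ 0 at y ∈ {10}; common: ∅.
  x = 6: f ≡ 0 at y ∈ {0}; g ≡ 0 at y ∈ {6}; common: ∅.
  x = 7: f ≡ 0 at y ∈ {9}; g ≡ 0 at y ∈ {10}; common: ∅.
  x = 8: f ≡ 0 at y ∈ {7}; g ≡ 0 at y ∈ ∅; common: ∅.
  x = 9: f ≡ 0 at y ∈ {5}; g ≡ 0 at y ∈ {1}; common: ∅.
  x = 10: f ≡ 0 at y ∈ {3}; g ≡ 0 at y ∈ {5}; common: ∅.
Collecting: common zeros = {(0, 1), (2, 8)}, so the count is 2.
Comparison with the Bézout bound: 2 ≤ 2 = deg(f)·deg(g), as expected for curves with no common component (the bound is attained).


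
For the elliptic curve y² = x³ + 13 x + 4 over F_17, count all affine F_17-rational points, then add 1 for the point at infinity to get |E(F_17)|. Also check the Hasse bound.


Affine points = {(0, 2), (0, 15), (1, 1), (1, 16), (2, 2), (2, 15), (3, 6), (3, 11), (4, 1), (4, 16), (6, 3), (6, 14), (7, 8), (7, 9), (8, 5), (8, 12), (9, 0), (11, 4), (11, 13), (12, 1), (12, 16), (15, 2), (15, 15)}; affine count = 23; |E(F_17)| = 24.

Discriminant check: Δ ∝ 4a³ + 27b² = 4·13³ + 27·4² = 4·2197 + 27·16 ≡ 6 (mod 17). Nonzero ⇒ E is nonsingular.
For each x ∈ F_17, compute rhs = x³ + 13·x + 4 mod 17, then count y ∈ F_17 with y² ≡ rhs.
  x = 0: rhs = 4, matching y values: 2, 15 (2 points).
  x = 1: rhs = 1, matching y values: 1, 16 (2 points).
  x = 2: rhs = 4, matching y values: 2, 15 (2 points).
  x = 3: rhs = 2, matching y values: 6, 11 (2 points).
  x = 4: rhs = 1, matching y values: 1, 16 (2 points).
  x = 5: rhs = 7, matching y values: none (0 points).
  x = 6: rhs = 9, matching y values: 3, 14 (2 points).
  x = 7: rhs = 13, matching y values: 8, 9 (2 points).
  x = 8: rhs = 8, matching y values: 5, 12 (2 points).
  x = 9: rhs = 0, matching y values: 0 (1 points).
  x = 10: rhs = 12, matching y values: none (0 points).
  x = 11: rhs = 16, matching y values: 4, 13 (2 points).
  x = 12: rhs = 1, matching y values: 1, 16 (2 points).
  x = 13: rhs = 7, matching y values: none (0 points).
  x = 14: rhs = 6, matching y values: none (0 points).
  x = 15: rhs = 4, matching y values: 2, 15 (2 points).
  x = 16: rhs = 7, matching y values: none (0 points).
Total affine count: 23.
Full point count |E(F_17)| = 23 + 1 = 24.
Hasse bound: |24 − (17+1)| = |6| = 6 ≤ 2√17 ≈ 8.2462 ✓.


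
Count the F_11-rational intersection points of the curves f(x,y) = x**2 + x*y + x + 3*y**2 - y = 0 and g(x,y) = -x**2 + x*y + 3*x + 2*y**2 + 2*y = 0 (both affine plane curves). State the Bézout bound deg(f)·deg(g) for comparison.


Common zeros: {(0, 0), (10, 8)}; count = 2; Bézout bound = 4.

deg(f) = 2, deg(g) = 2, so Bézout bound = 4.
Scan x ∈ F_11. For each x, list the y ∈ F_11 with f(x, y) ≡ 0 and those with g(x, y) ≡ 0 (mod 11); the common zeros in that column are the intersection.
  x = 0: f ≡ 0 at y ∈ {0, 4}; g ≡ 0 at y ∈ {0, 10}; common: {0}.
  x = 1: f ≡ 0 at y ∈ {5, 6}; g ≡ 0 at y ∈ {7, 8}; common: ∅.
  x = 2: f ≡ 0 at y ∈ ∅; g ≡ 0 at y ∈ {10}; common: ∅.
  x = 3: f ≡ 0 at y ∈ {6, 8}; g ≡ 0 at y ∈ {0, 3}; common: ∅.
  x = 4: f ≡ 0 at y ∈ {5}; g ≡ 0 at y ∈ ∅; common: ∅.
  x = 5: f ≡ 0 at y ∈ ∅; g ≡ 0 at y ∈ ∅; common: ∅.
  x = 6: f ≡ 0 at y ∈ {4, 9}; g ≡ 0 at y ∈ ∅; common: ∅.
  x = 7: f ≡ 0 at y ∈ ∅; g ≡ 0 at y ∈ ∅; common: ∅.
  x = 8: f ≡ 0 at y ∈ ∅; g ≡ 0 at y ∈ ∅; common: ∅.
  x = 9: f ≡ 0 at y ∈ ∅; g ≡ 0 at y ∈ {4, 7}; common: ∅.
  x = 10: f ≡ 0 at y ∈ {0, 8}; g ≡ 0 at y ∈ {8}; common: {8}.
Collecting: common zeros = {(0, 0), (10, 8)}, so the count is 2.
Comparison with the Bézout bound: 2 ≤ 4 = deg(f)·deg(g), as expected for curves with no common component (the affine F_11-count falls short of the bound because intersections may lie at infinity, over extension fields, or carry multiplicity).


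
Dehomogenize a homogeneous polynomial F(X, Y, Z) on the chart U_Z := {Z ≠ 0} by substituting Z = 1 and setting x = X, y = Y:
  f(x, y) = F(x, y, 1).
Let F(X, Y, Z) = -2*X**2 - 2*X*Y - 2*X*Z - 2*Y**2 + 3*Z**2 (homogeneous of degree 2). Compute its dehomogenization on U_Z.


f(x, y) = -2*x**2 - 2*x*y - 2*x - 2*y**2 + 3

On U_Z we set Z = 1. Each monomial c·X^i·Y^j·Z^k in F becomes c·x^i·y^j·1^k = c·x^i·y^j.
Substituting Z = 1: F(X, Y, 1) = -2*x**2 - 2*x*y - 2*x - 2*y**2 + 3.
Note: deg(f) ≤ deg(F) = 2; strict inequality happens when F is divisible by Z (lost terms).


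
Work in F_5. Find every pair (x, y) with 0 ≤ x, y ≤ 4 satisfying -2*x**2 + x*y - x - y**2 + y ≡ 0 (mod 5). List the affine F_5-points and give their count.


Affine F_5-points: {(0, 0), (0, 1), (2, 0), (2, 3), (4, 2), (4, 3)}; count = 6.

For each of the 25 pairs (x, y) ∈ F_5², evaluate f(x, y) mod 5. Record the zeros.
  x = 0: [0↦0, 1↦0, 2↦3, 3↦4, 4↦3]  zeros at y ∈ {0, 1}
  x = 1: [0↦2, 1↦3, 2↦2, 3↦4, 4↦4]  zeros at y ∈ ∅
  x = 2: [0↦0, 1↦2, 2↦2, 3↦0, 4↦1]  zeros at y ∈ {0, 3}
  x = 3: [0↦4, 1↦2, 2↦3, 3↦2, 4↦4]  zeros at y ∈ ∅
  x = 4: [0↦4, 1↦3, 2↦0, 3↦0, 4↦3]  zeros at y ∈ {2, 3}
Collecting zeros: affine points = {(0, 0), (0, 1), (2, 0), (2, 3), (4, 2), (4, 3)}.
Total count |C(F_5)_aff| = 6.


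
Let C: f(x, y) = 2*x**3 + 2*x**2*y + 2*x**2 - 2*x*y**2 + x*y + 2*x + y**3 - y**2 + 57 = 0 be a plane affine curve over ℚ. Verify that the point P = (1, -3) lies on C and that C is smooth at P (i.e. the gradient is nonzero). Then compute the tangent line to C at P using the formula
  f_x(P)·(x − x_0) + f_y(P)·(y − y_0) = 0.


Tangent line at P: -21*x + 48*y + 165 = 0.

Step 1: f(1, -3) = 0, so P lies on C.
Step 2: partial derivatives
  f_x(x, y) = 6*x**2 + 4*x*y + 4*x - 2*y**2 + y + 2, f_y(x, y) = 2*x**2 - 4*x*y + x + 3*y**2 - 2*y.
  f_x(P) = -21, f_y(P) = 48 (gradient nonzero, so P is smooth).
Step 3: tangent line at P: -21·(x − 1) + 48·(y − -3) = 0.
Expanding: -21*x + 48*y + 165 = 0.


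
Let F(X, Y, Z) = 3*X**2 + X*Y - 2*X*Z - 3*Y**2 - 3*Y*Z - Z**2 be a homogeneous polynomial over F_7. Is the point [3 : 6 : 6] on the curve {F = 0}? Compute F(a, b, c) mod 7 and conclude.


F(3,6,6) ≡ 2 (mod 7); P is NOT on the curve.

Evaluate F(3, 6, 6) term-by-term (mod 7).
  3*X**2 ↦ 3·9·1·1 = 27
  X*Y ↦ 1·3·6·1 = 18
  -2*X*Z ↦ -2·3·1·6 = -36
  -3*Y**2 ↦ -3·1·36·1 = -108
  -3*Y*Z ↦ -3·1·6·6 = -108
  -Z**2 ↦ -1·1·1·36 = -36
Sum: F(3, 6, 6) = (27) + (18) + (-36) + (-108) + (-108) + (-36) = -243.
Reducing mod 7: -243 ≡ 2 (mod 7).
Since F(a, b, c) ≡ 2 ≠ 0 (mod 7), P does NOT lie on the curve.


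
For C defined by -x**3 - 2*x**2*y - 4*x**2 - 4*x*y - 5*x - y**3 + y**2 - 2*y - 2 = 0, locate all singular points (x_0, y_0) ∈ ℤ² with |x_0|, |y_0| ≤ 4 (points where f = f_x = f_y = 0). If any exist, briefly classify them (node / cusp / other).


Singular points: {(-1, 0)}; classification: node.

Compute partial derivatives:
  f_x = -3*x**2 - 4*x*y - 8*x - 4*y - 5.
  f_y = -2*x**2 - 4*x - 3*y**2 + 2*y - 2.
Scan x_0 ∈ {−4, ..., 4}. For each x_0, f_y(x_0, y) is a polynomial in y; find its integer roots y ∈ {−4, ..., 4}, then test f_x and f at those candidates.
  x = -4: f_y(-4, y) = -3*y**2 + 2*y - 18; no integer root y with |y| ≤ 4.
  x = -3: f_y(-3, y) = -3*y**2 + 2*y - 8; no integer root y with |y| ≤ 4.
  x = -2: f_y(-2, y) = -3*y**2 + 2*y - 2; no integer root y with |y| ≤ 4.
  x = -1: f_y(-1, y) = -3*y**2 + 2*y; vanishes at y ∈ {0}. (-1, 0): f_x = 0, f = 0 — SINGULAR.
  x = 0: f_y(0, y) = -3*y**2 + 2*y - 2; no integer root y with |y| ≤ 4.
  x = 1: f_y(1, y) = -3*y**2 + 2*y - 8; no integer root y with |y| ≤ 4.
  x = 2: f_y(2, y) = -3*y**2 + 2*y - 18; no integer root y with |y| ≤ 4.
  x = 3: f_y(3, y) = -3*y**2 + 2*y - 32; no integer root y with |y| ≤ 4.
  x = 4: f_y(4, y) = -3*y**2 + 2*y - 50; no integer root y with |y| ≤ 4.
Only singular point on the grid: (-1, 0).
Classify: substitute x = -1 + u, y = 0 + v and expand: f = -u**3 - 2*u**2*v - u**2 - v**3 + v**2.
No constant or linear terms (consistent with a singular point). Quadratic part: -u**2 + v**2. Cubic part: -u**3 - 2*u**2*v - v**3.
The quadratic part v**2 - u**2 = (v − u)(v + u) splits into two distinct linear factors, so there are two distinct tangent lines y − 0 = ±(x − -1) — this is a node (ordinary double point).
Classification: node.


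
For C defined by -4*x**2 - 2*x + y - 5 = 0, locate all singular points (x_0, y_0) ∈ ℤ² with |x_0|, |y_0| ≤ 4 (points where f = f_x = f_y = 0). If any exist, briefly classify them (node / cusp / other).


No singular points in the scanned grid; C is smooth there.

Compute partial derivatives:
  f_x = -8*x - 2.
  f_y = 1.
f_y = 1 is a nonzero constant, so f_y never vanishes: no point (x, y) can satisfy f = f_x = f_y = 0. In particular no (x, y) ∈ {−4, ..., 4}² is singular; the curve is smooth.


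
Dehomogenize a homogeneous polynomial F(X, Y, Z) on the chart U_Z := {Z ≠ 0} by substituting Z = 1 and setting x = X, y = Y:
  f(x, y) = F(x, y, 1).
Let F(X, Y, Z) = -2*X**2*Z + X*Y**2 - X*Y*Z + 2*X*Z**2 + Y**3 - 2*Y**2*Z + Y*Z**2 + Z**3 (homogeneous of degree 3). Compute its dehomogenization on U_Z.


f(x, y) = -2*x**2 + x*y**2 - x*y + 2*x + y**3 - 2*y**2 + y + 1

On U_Z we set Z = 1. Each monomial c·X^i·Y^j·Z^k in F becomes c·x^i·y^j·1^k = c·x^i·y^j.
Substituting Z = 1: F(X, Y, 1) = -2*x**2 + x*y**2 - x*y + 2*x + y**3 - 2*y**2 + y + 1.
Note: deg(f) ≤ deg(F) = 3; strict inequality happens when F is divisible by Z (lost terms).


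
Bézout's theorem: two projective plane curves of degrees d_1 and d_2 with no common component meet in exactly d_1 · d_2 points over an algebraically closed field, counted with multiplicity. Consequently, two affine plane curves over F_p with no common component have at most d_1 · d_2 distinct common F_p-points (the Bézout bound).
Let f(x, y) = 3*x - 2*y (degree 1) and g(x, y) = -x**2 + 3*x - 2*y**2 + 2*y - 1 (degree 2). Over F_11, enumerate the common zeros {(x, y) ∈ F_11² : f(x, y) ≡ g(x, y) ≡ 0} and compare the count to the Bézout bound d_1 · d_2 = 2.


Common zeros: {(2, 3)}; count = 1; Bézout bound = 2.

deg(f) = 1, deg(g) = 2, so Bézout bound = 2.
Scan x ∈ F_11. For each x, list the y ∈ F_11 with f(x, y) ≡ 0 and those with g(x, y) ≡ 0 (mod 11); the common zeros in that column are the intersection.
  x = 0: f ≡ 0 at y ∈ {0}; g ≡ 0 at y ∈ ∅; common: ∅.
  x = 1: f ≡ 0 at y ∈ {7}; g ≡ 0 at y ∈ {3, 9}; common: ∅.
  x = 2: f ≡ 0 at y ∈ {3}; g ≡ 0 at y ∈ {3, 9}; common: {3}.
  x = 3: f ≡ 0 at y ∈ {10}; g ≡ 0 at y ∈ ∅; common: ∅.
  x = 4: f ≡ 0 at y ∈ {6}; g ≡ 0 at y ∈ ∅; common: ∅.
  x = 5: f ≡ 0 at y ∈ {2}; g ≡ 0 at y ∈ {0, 1}; common: ∅.
  x = 6: f ≡ 0 at y ∈ {9}; g ≡ 0 at y ∈ ∅; common: ∅.
  x = 7: f ≡ 0 at y ∈ {5}; g ≡ 0 at y ∈ {2, 10}; common: ∅.
  x = 8: f ≡ 0 at y ∈ {1}; g ≡ 0 at y ∈ ∅; common: ∅.
  x = 9: f ≡ 0 at y ∈ {8}; g ≡ 0 at y ∈ {0, 1}; common: ∅.
  x = 10: f ≡ 0 at y ∈ {4}; g ≡ 0 at y ∈ ∅; common: ∅.
Collecting: common zeros = {(2, 3)}, so the count is 1.
Comparison with the Bézout bound: 1 ≤ 2 = deg(f)·deg(g), as expected for curves with no common component (the affine F_11-count falls short of the bound because intersections may lie at infinity, over extension fields, or carry multiplicity).


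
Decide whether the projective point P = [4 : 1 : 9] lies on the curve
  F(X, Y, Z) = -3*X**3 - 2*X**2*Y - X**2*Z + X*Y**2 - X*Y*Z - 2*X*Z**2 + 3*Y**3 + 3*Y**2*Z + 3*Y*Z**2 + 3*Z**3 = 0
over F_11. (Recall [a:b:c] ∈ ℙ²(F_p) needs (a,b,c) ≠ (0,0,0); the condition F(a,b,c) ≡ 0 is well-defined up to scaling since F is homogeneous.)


F(4,1,9) ≡ 4 (mod 11); P is NOT on the curve.

Evaluate F(4, 1, 9) term-by-term (mod 11).
  -3*X**3 ↦ -3·64·1·1 = -192
  -2*X**2*Y ↦ -2·16·1·1 = -32
  -X**2*Z ↦ -1·16·1·9 = -144
  X*Y**2 ↦ 1·4·1·1 = 4
  -X*Y*Z ↦ -1·4·1·9 = -36
  -2*X*Z**2 ↦ -2·4·1·81 = -648
  3*Y**3 ↦ 3·1·1·1 = 3
  3*Y**2*Z ↦ 3·1·1·9 = 27
  3*Y*Z**2 ↦ 3·1·1·81 = 243
  3*Z**3 ↦ 3·1·1·729 = 2187
Sum: F(4, 1, 9) = (-192) + (-32) + (-144) + (4) + (-36) + (-648) + (3) + (27) + (243) + (2187) = 1412.
Reducing mod 11: 1412 ≡ 4 (mod 11).
Since F(a, b, c) ≡ 4 ≠ 0 (mod 11), P does NOT lie on the curve.


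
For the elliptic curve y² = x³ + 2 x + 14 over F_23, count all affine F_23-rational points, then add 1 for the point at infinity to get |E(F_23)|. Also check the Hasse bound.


Affine points = {(2, 7), (2, 16), (3, 1), (3, 22), (6, 9), (6, 14), (7, 7), (7, 16), (8, 6), (8, 17), (9, 5), (9, 18), (12, 8), (12, 15), (13, 11), (13, 12), (14, 7), (14, 16), (16, 5), (16, 18), (17, 4), (17, 19), (20, 2), (20, 21), (21, 5), (21, 18)}; affine count = 26; |E(F_23)| = 27.

Discriminant check: Δ ∝ 4a³ + 27b² = 4·2³ + 27·14² = 4·8 + 27·196 ≡ 11 (mod 23). Nonzero ⇒ E is nonsingular.
For each x ∈ F_23, compute rhs = x³ + 2·x + 14 mod 23, then count y ∈ F_23 with y² ≡ rhs.
  x = 0: rhs = 14, matching y values: none (0 points).
  x = 1: rhs = 17, matching y values: none (0 points).
  x = 2: rhs = 3, matching y values: 7, 16 (2 points).
  x = 3: rhs = 1, matching y values: 1, 22 (2 points).
  x = 4: rhs = 17, matching y values: none (0 points).
  x = 5: rhs = 11, matching y values: none (0 points).
  x = 6: rhs = 12, matching y values: 9, 14 (2 points).
  x = 7: rhs = 3, matching y values: 7, 16 (2 points).
  x = 8: rhs = 13, matching y values: 6, 17 (2 points).
  x = 9: rhs = 2, matching y values: 5, 18 (2 points).
  x = 10: rhs = 22, matching y values: none (0 points).
  x = 11: rhs = 10, matching y values: none (0 points).
  x = 12: rhs = 18, matching y values: 8, 15 (2 points).
  x = 13: rhs = 6, matching y values: 11, 12 (2 points).
  x = 14: rhs = 3, matching y values: 7, 16 (2 points).
  x = 15: rhs = 15, matching y values: none (0 points).
  x = 16: rhs = 2, matching y values: 5, 18 (2 points).
  x = 17: rhs = 16, matching y values: 4, 19 (2 points).
  x = 18: rhs = 17, matching y values: none (0 points).
  x = 19: rhs = 11, matching y values: none (0 points).
  x = 20: rhs = 4, matching y values: 2, 21 (2 points).
  x = 21: rhs = 2, matching y values: 5, 18 (2 points).
  x = 22: rhs = 11, matching y values: none (0 points).
Total affine count: 26.
Full point count |E(F_23)| = 26 + 1 = 27.
Hasse bound: |27 − (23+1)| = |3| = 3 ≤ 2√23 ≈ 9.5917 ✓.


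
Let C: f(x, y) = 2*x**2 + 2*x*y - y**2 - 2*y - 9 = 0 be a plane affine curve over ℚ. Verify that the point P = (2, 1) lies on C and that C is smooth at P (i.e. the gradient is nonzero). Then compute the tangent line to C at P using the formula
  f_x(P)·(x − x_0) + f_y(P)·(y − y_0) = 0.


Tangent line at P: 10*x - 20 = 0.

Step 1: f(2, 1) = 0, so P lies on C.
Step 2: partial derivatives
  f_x(x, y) = 4*x + 2*y, f_y(x, y) = 2*x - 2*y - 2.
  f_x(P) = 10, f_y(P) = 0 (gradient nonzero, so P is smooth).
Step 3: tangent line at P: 10·(x − 2) + 0·(y − 1) = 0.
Expanding: 10*x - 20 = 0.


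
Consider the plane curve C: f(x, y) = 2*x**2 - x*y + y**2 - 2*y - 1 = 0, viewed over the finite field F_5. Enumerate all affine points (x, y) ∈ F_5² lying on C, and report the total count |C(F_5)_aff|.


Affine F_5-points: {(1, 4)}; count = 1.

For each of the 25 pairs (x, y) ∈ F_5², evaluate f(x, y) mod 5. Record the zeros.
  x = 0: [0↦4, 1↦3, 2↦4, 3↦2, 4↦2]  zeros at y ∈ ∅
  x = 1: [0↦1, 1↦4, 2↦4, 3↦1, 4↦0]  zeros at y ∈ {4}
  x = 2: [0↦2, 1↦4, 2↦3, 3↦4, 4↦2]  zeros at y ∈ ∅
  x = 3: [0↦2, 1↦3, 2↦1, 3↦1, 4↦3]  zeros at y ∈ ∅
  x = 4: [0↦1, 1↦1, 2↦3, 3↦2, 4↦3]  zeros at y ∈ ∅
Collecting zeros: affine points = {(1, 4)}.
Total count |C(F_5)_aff| = 1.


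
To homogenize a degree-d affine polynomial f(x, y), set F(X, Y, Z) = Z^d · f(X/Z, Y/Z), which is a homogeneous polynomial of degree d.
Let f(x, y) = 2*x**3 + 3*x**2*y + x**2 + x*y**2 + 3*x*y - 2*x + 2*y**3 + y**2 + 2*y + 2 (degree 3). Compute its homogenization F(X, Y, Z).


F(X, Y, Z) = 2*X**3 + 3*X**2*Y + X**2*Z + X*Y**2 + 3*X*Y*Z - 2*X*Z**2 + 2*Y**3 + Y**2*Z + 2*Y*Z**2 + 2*Z**3

deg(f) = 3.
Substitute x = X/Z, y = Y/Z into f, then multiply by Z^3.
  monomial 2·x^3·y^0 ↦ 2·X^3·Y^0·Z^0.
  monomial 3·x^2·y^1 ↦ 3·X^2·Y^1·Z^0.
  monomial 1·x^2·y^0 ↦ 1·X^2·Y^0·Z^1.
  monomial 1·x^1·y^2 ↦ 1·X^1·Y^2·Z^0.
  monomial 3·x^1·y^1 ↦ 3·X^1·Y^1·Z^1.
  monomial -2·x^1·y^0 ↦ -2·X^1·Y^0·Z^2.
  monomial 2·x^0·y^3 ↦ 2·X^0·Y^3·Z^0.
  monomial 1·x^0·y^2 ↦ 1·X^0·Y^2·Z^1.
  monomial 2·x^0·y^1 ↦ 2·X^0·Y^1·Z^2.
  monomial 2·x^0·y^0 ↦ 2·X^0·Y^0·Z^3.
Collecting: F(X, Y, Z) = 2*X**3 + 3*X**2*Y + X**2*Z + X*Y**2 + 3*X*Y*Z - 2*X*Z**2 + 2*Y**3 + Y**2*Z + 2*Y*Z**2 + 2*Z**3.


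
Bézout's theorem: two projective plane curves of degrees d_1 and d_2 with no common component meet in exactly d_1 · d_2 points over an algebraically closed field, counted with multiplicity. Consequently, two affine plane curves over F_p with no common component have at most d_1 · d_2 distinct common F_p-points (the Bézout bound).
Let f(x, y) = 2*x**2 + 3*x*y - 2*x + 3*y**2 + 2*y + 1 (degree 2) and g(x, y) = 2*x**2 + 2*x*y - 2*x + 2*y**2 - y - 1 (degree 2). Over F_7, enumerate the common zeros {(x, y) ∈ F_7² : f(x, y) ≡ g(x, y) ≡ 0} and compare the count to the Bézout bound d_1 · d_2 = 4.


Common zeros: {(3, 4), (5, 3)}; count = 2; Bézout bound = 4.

deg(f) = 2, deg(g) = 2, so Bézout bound = 4.
Scan x ∈ F_7. For each x, list the y ∈ F_7 with f(x, y) ≡ 0 and those with g(x, y) ≡ 0 (mod 7); the common zeros in that column are the intersection.
  x = 0: f ≡ 0 at y ∈ ∅; g ≡ 0 at y ∈ {1, 3}; common: ∅.
  x = 1: f ≡ 0 at y ∈ ∅; g ≡ 0 at y ∈ {4, 6}; common: ∅.
  x = 2: f ≡ 0 at y ∈ {3, 6}; g ≡ 0 at y ∈ ∅; common: ∅.
  x = 3: f ≡ 0 at y ∈ {4}; g ≡ 0 at y ∈ {4}; common: {4}.
  x = 4: f ≡ 0 at y ∈ {1, 6}; g ≡ 0 at y ∈ ∅; common: ∅.
  x = 5: f ≡ 0 at y ∈ {3}; g ≡ 0 at y ∈ {3}; common: {3}.
  x = 6: f ≡ 0 at y ∈ {1, 4}; g ≡ 0 at y ∈ ∅; common: ∅.
Collecting: common zeros = {(3, 4), (5, 3)}, so the count is 2.
Comparison with the Bézout bound: 2 ≤ 4 = deg(f)·deg(g), as expected for curves with no common component (the affine F_7-count falls short of the bound because intersections may lie at infinity, over extension fields, or carry multiplicity).


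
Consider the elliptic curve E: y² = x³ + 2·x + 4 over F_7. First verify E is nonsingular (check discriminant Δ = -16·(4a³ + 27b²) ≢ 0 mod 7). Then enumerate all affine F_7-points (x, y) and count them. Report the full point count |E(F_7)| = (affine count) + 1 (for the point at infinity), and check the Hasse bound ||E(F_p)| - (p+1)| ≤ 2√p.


Affine points = {(0, 2), (0, 5), (1, 0), (2, 3), (2, 4), (3, 3), (3, 4), (6, 1), (6, 6)}; affine count = 9; |E(F_7)| = 10.

Discriminant check: Δ ∝ 4a³ + 27b² = 4·2³ + 27·4² = 4·8 + 27·16 ≡ 2 (mod 7). Nonzero ⇒ E is nonsingular.
For each x ∈ F_7, compute rhs = x³ + 2·x + 4 mod 7, then count y ∈ F_7 with y² ≡ rhs.
  x = 0: rhs = 4, matching y values: 2, 5 (2 points).
  x = 1: rhs = 0, matching y values: 0 (1 points).
  x = 2: rhs = 2, matching y values: 3, 4 (2 points).
  x = 3: rhs = 2, matching y values: 3, 4 (2 points).
  x = 4: rhs = 6, matching y values: none (0 points).
  x = 5: rhs = 6, matching y values: none (0 points).
  x = 6: rhs = 1, matching y values: 1, 6 (2 points).
Total affine count: 9.
Full point count |E(F_7)| = 9 + 1 = 10.
Hasse bound: |10 − (7+1)| = |2| = 2 ≤ 2√7 ≈ 5.2915 ✓.
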